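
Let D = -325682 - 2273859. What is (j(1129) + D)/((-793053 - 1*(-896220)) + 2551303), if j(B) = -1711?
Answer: -1300626/1327235 ≈ -0.97995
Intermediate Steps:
D = -2599541
(j(1129) + D)/((-793053 - 1*(-896220)) + 2551303) = (-1711 - 2599541)/((-793053 - 1*(-896220)) + 2551303) = -2601252/((-793053 + 896220) + 2551303) = -2601252/(103167 + 2551303) = -2601252/2654470 = -2601252*1/2654470 = -1300626/1327235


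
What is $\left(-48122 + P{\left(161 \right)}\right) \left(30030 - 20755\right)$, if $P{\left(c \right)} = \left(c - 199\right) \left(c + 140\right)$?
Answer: $-552419000$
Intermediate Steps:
$P{\left(c \right)} = \left(-199 + c\right) \left(140 + c\right)$
$\left(-48122 + P{\left(161 \right)}\right) \left(30030 - 20755\right) = \left(-48122 - \left(37359 - 25921\right)\right) \left(30030 - 20755\right) = \left(-48122 - 11438\right) \left(30030 - 20755\right) = \left(-59560\right) 9275 = -552419000$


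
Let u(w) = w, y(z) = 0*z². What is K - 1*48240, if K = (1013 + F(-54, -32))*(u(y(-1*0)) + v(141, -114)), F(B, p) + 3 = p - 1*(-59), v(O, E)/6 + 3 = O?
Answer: 810396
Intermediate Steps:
v(O, E) = -18 + 6*O
F(B, p) = 56 + p (F(B, p) = -3 + (p - 1*(-59)) = -3 + (p + 59) = -3 + (59 + p) = 56 + p)
y(z) = 0
K = 858636 (K = (1013 + (56 - 32))*(0 + (-18 + 6*141)) = (1013 + 24)*(0 + (-18 + 846)) = 1037*(0 + 828) = 1037*828 = 858636)
K - 1*48240 = 858636 - 1*48240 = 858636 - 48240 = 810396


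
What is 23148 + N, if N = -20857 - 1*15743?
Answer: -13452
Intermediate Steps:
N = -36600 (N = -20857 - 15743 = -36600)
23148 + N = 23148 - 36600 = -13452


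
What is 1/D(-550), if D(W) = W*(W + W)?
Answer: 1/605000 ≈ 1.6529e-6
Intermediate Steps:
D(W) = 2*W**2 (D(W) = W*(2*W) = 2*W**2)
1/D(-550) = 1/(2*(-550)**2) = 1/(2*302500) = 1/605000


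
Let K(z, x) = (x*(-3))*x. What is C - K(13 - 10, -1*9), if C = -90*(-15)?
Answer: 1593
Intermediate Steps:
C = 1350
K(z, x) = -3*x**2 (K(z, x) = (-3*x)*x = -3*x**2)
C - K(13 - 10, -1*9) = 1350 - (-3)*(-1*9)**2 = 1350 - (-3)*(-9)**2 = 1350 - (-3)*81 = 1350 - 1*(-243) = 1350 + 243 = 1593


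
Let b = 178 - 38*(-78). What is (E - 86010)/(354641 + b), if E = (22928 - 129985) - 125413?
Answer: -106160/119261 ≈ -0.89015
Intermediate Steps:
b = 3142 (b = 178 + 2964 = 3142)
E = -232470 (E = -107057 - 125413 = -232470)
(E - 86010)/(354641 + b) = (-232470 - 86010)/(354641 + 3142) = -318480/357783 = -318480*1/357783 = -106160/119261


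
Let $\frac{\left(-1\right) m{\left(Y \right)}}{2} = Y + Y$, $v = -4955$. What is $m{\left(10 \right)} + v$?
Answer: $-4995$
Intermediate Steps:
$m{\left(Y \right)} = - 4 Y$ ($m{\left(Y \right)} = - 2 \left(Y + Y\right) = - 2 \cdot 2 Y = - 4 Y$)
$m{\left(10 \right)} + v = \left(-4\right) 10 - 4955 = -40 - 4955 = -4995$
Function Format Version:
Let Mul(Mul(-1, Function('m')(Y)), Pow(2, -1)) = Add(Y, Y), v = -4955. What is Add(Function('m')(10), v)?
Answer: -4995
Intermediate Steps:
Function('m')(Y) = Mul(-4, Y) (Function('m')(Y) = Mul(-2, Add(Y, Y)) = Mul(-2, Mul(2, Y)) = Mul(-4, Y))
Add(Function('m')(10), v) = Add(Mul(-4, 10), -4955) = Add(-40, -4955) = -4995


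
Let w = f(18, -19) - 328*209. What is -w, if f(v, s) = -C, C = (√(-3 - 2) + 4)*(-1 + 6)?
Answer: 68572 + 5*I*√5 ≈ 68572.0 + 11.18*I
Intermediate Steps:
C = 20 + 5*I*√5 (C = (√(-5) + 4)*5 = (I*√5 + 4)*5 = (4 + I*√5)*5 = 20 + 5*I*√5 ≈ 20.0 + 11.18*I)
f(v, s) = -20 - 5*I*√5 (f(v, s) = -(20 + 5*I*√5) = -20 - 5*I*√5)
w = -68572 - 5*I*√5 (w = (-20 - 5*I*√5) - 328*209 = (-20 - 5*I*√5) - 68552 = -68572 - 5*I*√5 ≈ -68572.0 - 11.18*I)
-w = -(-68572 - 5*I*√5) = 68572 + 5*I*√5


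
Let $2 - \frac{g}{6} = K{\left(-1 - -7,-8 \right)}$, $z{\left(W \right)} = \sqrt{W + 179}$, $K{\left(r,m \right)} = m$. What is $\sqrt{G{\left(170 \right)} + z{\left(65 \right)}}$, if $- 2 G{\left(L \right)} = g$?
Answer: $\sqrt{-30 + 2 \sqrt{61}} \approx 3.792 i$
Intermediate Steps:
$z{\left(W \right)} = \sqrt{179 + W}$
$g = 60$ ($g = 12 - -48 = 12 + 48 = 60$)
$G{\left(L \right)} = -30$ ($G{\left(L \right)} = \left(- \frac{1}{2}\right) 60 = -30$)
$\sqrt{G{\left(170 \right)} + z{\left(65 \right)}} = \sqrt{-30 + \sqrt{179 + 65}} = \sqrt{-30 + \sqrt{244}} = \sqrt{-30 + 2 \sqrt{61}}$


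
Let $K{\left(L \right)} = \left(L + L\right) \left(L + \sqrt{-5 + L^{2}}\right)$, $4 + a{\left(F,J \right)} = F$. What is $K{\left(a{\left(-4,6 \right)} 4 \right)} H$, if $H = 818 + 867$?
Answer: $3450880 - 107840 \sqrt{1019} \approx 8435.3$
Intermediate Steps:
$a{\left(F,J \right)} = -4 + F$
$K{\left(L \right)} = 2 L \left(L + \sqrt{-5 + L^{2}}\right)$
$H = 1685$
$K{\left(a{\left(-4,6 \right)} 4 \right)} H = 2 \left(-4 - 4\right) 4 \left(\left(-4 - 4\right) 4 + \sqrt{-5 + \left(\left(-4 - 4\right) 4\right)^{2}}\right) 1685 = 2 \left(\left(-8\right) 4\right) \left(\left(-8\right) 4 + \sqrt{-5 + \left(\left(-8\right) 4\right)^{2}}\right) 1685 = 2 \left(-32\right) \left(-32 + \sqrt{-5 + \left(-32\right)^{2}}\right) 1685 = 2 \left(-32\right) \left(-32 + \sqrt{-5 + 1024}\right) 1685 = 2 \left(-32\right) \left(-32 + \sqrt{1019}\right) 1685 = \left(2048 - 64 \sqrt{1019}\right) 1685 = 3450880 - 107840 \sqrt{1019}$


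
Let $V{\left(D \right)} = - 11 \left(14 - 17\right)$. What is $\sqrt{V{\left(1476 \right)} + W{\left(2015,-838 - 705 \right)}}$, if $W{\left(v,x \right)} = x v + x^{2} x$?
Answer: $33 i \sqrt{3376271} \approx 60636.0 i$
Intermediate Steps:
$V{\left(D \right)} = 33$ ($V{\left(D \right)} = \left(-11\right) \left(-3\right) = 33$)
$W{\left(v,x \right)} = x^{3} + v x$ ($W{\left(v,x \right)} = v x + x^{3} = x^{3} + v x$)
$\sqrt{V{\left(1476 \right)} + W{\left(2015,-838 - 705 \right)}} = \sqrt{33 + \left(-838 - 705\right) \left(2015 + \left(-838 - 705\right)^{2}\right)} = \sqrt{33 - 1543 \left(2015 + \left(-1543\right)^{2}\right)} = \sqrt{33 - 1543 \left(2015 + 2380849\right)} = \sqrt{33 - 3676759152} = \sqrt{-3676759119} = 33 i \sqrt{3376271}$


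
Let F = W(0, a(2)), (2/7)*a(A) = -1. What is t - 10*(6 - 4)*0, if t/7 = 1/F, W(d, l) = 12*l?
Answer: -⅙ ≈ -0.16667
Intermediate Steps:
a(A) = -7/2 (a(A) = (7/2)*(-1) = -7/2)
F = -42 (F = 12*(-7/2) = -42)
t = -⅙ (t = 7/(-42) = 7*(-1/42) = -⅙ ≈ -0.16667)
t - 10*(6 - 4)*0 = -⅙ - 10*(6 - 4)*0 = -⅙ - 20*0 = -⅙ - 10*0 = -⅙ + 0 = -⅙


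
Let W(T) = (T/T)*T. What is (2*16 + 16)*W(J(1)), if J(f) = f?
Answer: 48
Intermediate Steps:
W(T) = T (W(T) = 1*T = T)
(2*16 + 16)*W(J(1)) = (2*16 + 16)*1 = (32 + 16)*1 = 48*1 = 48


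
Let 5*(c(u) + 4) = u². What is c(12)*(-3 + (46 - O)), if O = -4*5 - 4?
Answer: 8308/5 ≈ 1661.6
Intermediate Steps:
c(u) = -4 + u²/5
O = -24 (O = -20 - 4 = -24)
c(12)*(-3 + (46 - O)) = (-4 + (⅕)*12²)*(-3 + (46 - 1*(-24))) = (-4 + (⅕)*144)*(-3 + (46 + 24)) = (-4 + 144/5)*(-3 + 70) = (124/5)*67 = 8308/5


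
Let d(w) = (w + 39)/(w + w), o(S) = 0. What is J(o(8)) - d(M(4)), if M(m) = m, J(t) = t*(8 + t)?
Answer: -43/8 ≈ -5.3750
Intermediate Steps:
d(w) = (39 + w)/(2*w) (d(w) = (39 + w)/((2*w)) = (39 + w)*(1/(2*w)) = (39 + w)/(2*w))
J(o(8)) - d(M(4)) = 0*(8 + 0) - (39 + 4)/(2*4) = 0*8 - 43/(2*4) = 0 - 1*43/8 = 0 - 43/8 = -43/8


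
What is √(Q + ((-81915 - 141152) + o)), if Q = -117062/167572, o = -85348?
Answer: I*√2165107132171706/83786 ≈ 555.35*I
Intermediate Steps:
Q = -58531/83786 (Q = -117062*1/167572 = -58531/83786 ≈ -0.69858)
√(Q + ((-81915 - 141152) + o)) = √(-58531/83786 + ((-81915 - 141152) - 85348)) = √(-58531/83786 + (-223067 - 85348)) = √(-58531/83786 - 308415) = √(-25840917721/83786) = I*√2165107132171706/83786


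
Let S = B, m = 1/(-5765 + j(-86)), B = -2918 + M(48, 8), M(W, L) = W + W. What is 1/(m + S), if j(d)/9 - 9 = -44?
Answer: -6080/17157761 ≈ -0.00035436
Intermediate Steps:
M(W, L) = 2*W
j(d) = -315 (j(d) = 81 + 9*(-44) = 81 - 396 = -315)
B = -2822 (B = -2918 + 2*48 = -2918 + 96 = -2822)
m = -1/6080 (m = 1/(-5765 - 315) = 1/(-6080) = -1/6080 ≈ -0.00016447)
S = -2822
1/(m + S) = 1/(-1/6080 - 2822) = 1/(-17157761/6080) = -6080/17157761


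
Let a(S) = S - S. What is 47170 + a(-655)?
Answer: 47170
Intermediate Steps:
a(S) = 0
47170 + a(-655) = 47170 + 0 = 47170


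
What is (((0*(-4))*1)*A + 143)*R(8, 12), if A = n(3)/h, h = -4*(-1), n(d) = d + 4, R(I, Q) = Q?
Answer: 1716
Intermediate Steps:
n(d) = 4 + d
h = 4
A = 7/4 (A = (4 + 3)/4 = 7*(1/4) = 7/4 ≈ 1.7500)
(((0*(-4))*1)*A + 143)*R(8, 12) = (((0*(-4))*1)*(7/4) + 143)*12 = ((0*1)*(7/4) + 143)*12 = (0*(7/4) + 143)*12 = (0 + 143)*12 = 143*12 = 1716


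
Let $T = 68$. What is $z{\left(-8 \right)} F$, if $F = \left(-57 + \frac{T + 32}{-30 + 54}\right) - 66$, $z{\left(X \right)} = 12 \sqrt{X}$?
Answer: $- 2852 i \sqrt{2} \approx - 4033.3 i$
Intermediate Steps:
$F = - \frac{713}{6}$ ($F = \left(-57 + \frac{68 + 32}{-30 + 54}\right) - 66 = \left(-57 + \frac{100}{24}\right) - 66 = \left(-57 + 100 \cdot \frac{1}{24}\right) - 66 = \left(-57 + \frac{25}{6}\right) - 66 = - \frac{317}{6} - 66 = - \frac{713}{6} \approx -118.83$)
$z{\left(-8 \right)} F = 12 \sqrt{-8} \left(- \frac{713}{6}\right) = 12 \cdot 2 i \sqrt{2} \left(- \frac{713}{6}\right) = 24 i \sqrt{2} \left(- \frac{713}{6}\right) = - 2852 i \sqrt{2}$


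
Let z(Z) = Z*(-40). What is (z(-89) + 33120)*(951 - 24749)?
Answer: -872910640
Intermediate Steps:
z(Z) = -40*Z
(z(-89) + 33120)*(951 - 24749) = (-40*(-89) + 33120)*(951 - 24749) = (3560 + 33120)*(-23798) = 36680*(-23798) = -872910640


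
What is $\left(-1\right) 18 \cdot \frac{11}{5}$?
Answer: $- \frac{198}{5} \approx -39.6$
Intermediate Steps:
$\left(-1\right) 18 \cdot \frac{11}{5} = - 18 \cdot 11 \cdot \frac{1}{5} = \left(-18\right) \frac{11}{5} = - \frac{198}{5}$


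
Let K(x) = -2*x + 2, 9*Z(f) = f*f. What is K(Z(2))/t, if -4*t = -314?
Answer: 20/1413 ≈ 0.014154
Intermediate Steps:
t = 157/2 (t = -¼*(-314) = 157/2 ≈ 78.500)
Z(f) = f²/9 (Z(f) = (f*f)/9 = f²/9)
K(x) = 2 - 2*x
K(Z(2))/t = (2 - 2*2²/9)/(157/2) = (2 - 2*4/9)*(2/157) = (2 - 8/9)*(2/157) = (10/9)*(2/157) = 20/1413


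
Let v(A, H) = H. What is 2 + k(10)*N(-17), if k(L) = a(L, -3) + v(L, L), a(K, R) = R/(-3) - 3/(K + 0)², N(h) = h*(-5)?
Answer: 18689/20 ≈ 934.45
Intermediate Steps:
N(h) = -5*h
a(K, R) = -3/K² - R/3 (a(K, R) = R*(-⅓) - 3/K² = -R/3 - 3/K² = -3/K² - R/3)
k(L) = 1 + L - 3/L² (k(L) = (-3/L² - ⅓*(-3)) + L = (-3/L² + 1) + L = (1 - 3/L²) + L = 1 + L - 3/L²)
2 + k(10)*N(-17) = 2 + (1 + 10 - 3/10²)*(-5*(-17)) = 2 + (1 + 10 - 3*1/100)*85 = 2 + (1 + 10 - 3/100)*85 = 2 + (1097/100)*85 = 2 + 18649/20 = 18689/20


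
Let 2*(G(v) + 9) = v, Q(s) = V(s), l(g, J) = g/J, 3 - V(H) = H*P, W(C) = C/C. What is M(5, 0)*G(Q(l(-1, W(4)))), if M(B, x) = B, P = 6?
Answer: -45/2 ≈ -22.500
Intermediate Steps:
W(C) = 1
V(H) = 3 - 6*H (V(H) = 3 - H*6 = 3 - 6*H)
Q(s) = 3 - 6*s
G(v) = -9 + v/2
M(5, 0)*G(Q(l(-1, W(4)))) = 5*(-9 + (3 - (-6)/1)/2) = 5*(-9 + (3 - (-6))/2) = 5*(-9 + (3 - 6*(-1))/2) = 5*(-9 + (3 + 6)/2) = 5*(-9 + (1/2)*9) = 5*(-9 + 9/2) = 5*(-9/2) = -45/2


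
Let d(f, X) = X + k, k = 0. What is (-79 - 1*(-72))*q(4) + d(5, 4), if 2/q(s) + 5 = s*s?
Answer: 30/11 ≈ 2.7273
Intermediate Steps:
d(f, X) = X (d(f, X) = X + 0 = X)
q(s) = 2/(-5 + s²) (q(s) = 2/(-5 + s*s) = 2/(-5 + s²))
(-79 - 1*(-72))*q(4) + d(5, 4) = (-79 - 1*(-72))*(2/(-5 + 4²)) + 4 = (-79 + 72)*(2/(-5 + 16)) + 4 = -14/11 + 4 = 30/11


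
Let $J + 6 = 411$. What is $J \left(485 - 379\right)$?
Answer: $42930$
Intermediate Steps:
$J = 405$ ($J = -6 + 411 = 405$)
$J \left(485 - 379\right) = 405 \left(485 - 379\right) = 405 \cdot 106 = 42930$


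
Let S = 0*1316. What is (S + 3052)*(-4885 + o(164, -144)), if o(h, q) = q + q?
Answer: -15787996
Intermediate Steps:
S = 0
o(h, q) = 2*q
(S + 3052)*(-4885 + o(164, -144)) = (0 + 3052)*(-4885 + 2*(-144)) = 3052*(-4885 - 288) = 3052*(-5173) = -15787996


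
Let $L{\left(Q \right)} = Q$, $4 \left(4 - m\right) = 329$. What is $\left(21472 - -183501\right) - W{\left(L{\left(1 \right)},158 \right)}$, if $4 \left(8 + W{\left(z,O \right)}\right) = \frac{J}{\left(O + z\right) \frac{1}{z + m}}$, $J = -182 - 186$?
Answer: $\frac{10861624}{53} \approx 2.0494 \cdot 10^{5}$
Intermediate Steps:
$m = - \frac{313}{4}$ ($m = 4 - \frac{329}{4} = - \frac{313}{4} \approx -78.25$)
$J = -368$
$W{\left(z,O \right)} = -8 - \frac{92 \left(- \frac{313}{4} + z\right)}{O + z}$ ($W{\left(z,O \right)} = -8 + \frac{\left(-368\right) \frac{1}{\left(O + z\right) \frac{1}{z - \frac{313}{4}}}}{4} = -8 + \frac{\left(-368\right) \frac{1}{\left(O + z\right) \frac{1}{- \frac{313}{4} + z}}}{4} = -8 + \frac{\left(-368\right) \frac{1}{\frac{1}{- \frac{313}{4} + z} \left(O + z\right)}}{4} = -8 + \frac{\left(-368\right) \frac{- \frac{313}{4} + z}{O + z}}{4} = -8 + \frac{\left(-368\right) \frac{1}{O + z} \left(- \frac{313}{4} + z\right)}{4} = -8 - \frac{92 \left(- \frac{313}{4} + z\right)}{O + z}$)
$\left(21472 - -183501\right) - W{\left(L{\left(1 \right)},158 \right)} = \left(21472 - -183501\right) - \frac{7199 - 100 - 1264}{158 + 1} = \left(21472 + 183501\right) - \frac{7199 - 100 - 1264}{159} = 204973 - \frac{1}{159} \cdot 5835 = 204973 - \frac{1945}{53} = \frac{10861624}{53}$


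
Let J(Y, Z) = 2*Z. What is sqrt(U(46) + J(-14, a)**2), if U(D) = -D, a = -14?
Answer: 3*sqrt(82) ≈ 27.166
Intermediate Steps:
sqrt(U(46) + J(-14, a)**2) = sqrt(-1*46 + (2*(-14))**2) = sqrt(-46 + (-28)**2) = sqrt(-46 + 784) = sqrt(738) = 3*sqrt(82)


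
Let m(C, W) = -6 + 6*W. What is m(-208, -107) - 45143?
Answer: -45791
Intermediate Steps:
m(-208, -107) - 45143 = (-6 + 6*(-107)) - 45143 = (-6 - 642) - 45143 = -648 - 45143 = -45791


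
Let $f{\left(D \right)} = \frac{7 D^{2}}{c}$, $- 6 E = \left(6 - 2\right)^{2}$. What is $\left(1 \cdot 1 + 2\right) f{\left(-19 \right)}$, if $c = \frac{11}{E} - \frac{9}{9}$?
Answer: $- \frac{60648}{41} \approx -1479.2$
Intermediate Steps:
$E = - \frac{8}{3}$ ($E = - \frac{\left(6 - 2\right)^{2}}{6} = - \frac{4^{2}}{6} = \left(- \frac{1}{6}\right) 16 = - \frac{8}{3} \approx -2.6667$)
$c = - \frac{41}{8}$ ($c = \frac{11}{- \frac{8}{3}} - \frac{9}{9} = 11 \left(- \frac{3}{8}\right) - 1 = - \frac{33}{8} - 1 = - \frac{41}{8} \approx -5.125$)
$f{\left(D \right)} = - \frac{56 D^{2}}{41}$ ($f{\left(D \right)} = \frac{7 D^{2}}{- \frac{41}{8}} = 7 D^{2} \left(- \frac{8}{41}\right) = - \frac{56 D^{2}}{41}$)
$\left(1 \cdot 1 + 2\right) f{\left(-19 \right)} = \left(1 \cdot 1 + 2\right) \left(- \frac{56 \left(-19\right)^{2}}{41}\right) = \left(1 + 2\right) \left(\left(- \frac{56}{41}\right) 361\right) = 3 \left(- \frac{20216}{41}\right) = - \frac{60648}{41}$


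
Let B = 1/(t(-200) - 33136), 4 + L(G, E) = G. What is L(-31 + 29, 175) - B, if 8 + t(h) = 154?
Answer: -197939/32990 ≈ -6.0000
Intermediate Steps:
L(G, E) = -4 + G
t(h) = 146 (t(h) = -8 + 154 = 146)
B = -1/32990 (B = 1/(146 - 33136) = 1/(-32990) = -1/32990 ≈ -3.0312e-5)
L(-31 + 29, 175) - B = (-4 + (-31 + 29)) - 1*(-1/32990) = (-4 - 2) + 1/32990 = -6 + 1/32990 = -197939/32990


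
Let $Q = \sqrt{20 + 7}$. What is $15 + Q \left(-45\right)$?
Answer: $15 - 135 \sqrt{3} \approx -218.83$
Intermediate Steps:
$Q = 3 \sqrt{3}$ ($Q = \sqrt{27} = 3 \sqrt{3} \approx 5.1962$)
$15 + Q \left(-45\right) = 15 + 3 \sqrt{3} \left(-45\right) = 15 - 135 \sqrt{3}$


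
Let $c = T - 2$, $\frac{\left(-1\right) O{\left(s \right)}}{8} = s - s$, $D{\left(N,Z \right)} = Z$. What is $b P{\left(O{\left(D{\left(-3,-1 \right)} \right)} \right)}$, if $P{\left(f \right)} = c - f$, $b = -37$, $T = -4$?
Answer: $222$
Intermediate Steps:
$O{\left(s \right)} = 0$ ($O{\left(s \right)} = - 8 \left(s - s\right) = \left(-8\right) 0 = 0$)
$c = -6$ ($c = -4 - 2 = -6$)
$P{\left(f \right)} = -6 - f$
$b P{\left(O{\left(D{\left(-3,-1 \right)} \right)} \right)} = - 37 \left(-6 - 0\right) = - 37 \left(-6 + 0\right) = \left(-37\right) \left(-6\right) = 222$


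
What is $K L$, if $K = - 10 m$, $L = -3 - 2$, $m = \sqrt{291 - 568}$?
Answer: $50 i \sqrt{277} \approx 832.17 i$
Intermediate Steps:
$m = i \sqrt{277}$ ($m = \sqrt{-277} = i \sqrt{277} \approx 16.643 i$)
$L = -5$
$K = - 10 i \sqrt{277} \approx - 166.43 i$
$K L = - 10 i \sqrt{277} \left(-5\right) = 50 i \sqrt{277}$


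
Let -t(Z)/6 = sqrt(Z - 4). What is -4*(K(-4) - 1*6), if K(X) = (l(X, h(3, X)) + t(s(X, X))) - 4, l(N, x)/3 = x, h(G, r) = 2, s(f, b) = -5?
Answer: 16 + 72*I ≈ 16.0 + 72.0*I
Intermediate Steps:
l(N, x) = 3*x
t(Z) = -6*sqrt(-4 + Z) (t(Z) = -6*sqrt(Z - 4) = -6*sqrt(-4 + Z))
K(X) = 2 - 18*I (K(X) = (3*2 - 6*sqrt(-4 - 5)) - 4 = (6 - 18*I) - 4 = 2 - 18*I)
-4*(K(-4) - 1*6) = -4*((2 - 18*I) - 1*6) = -4*((2 - 18*I) - 6) = -4*(-4 - 18*I) = 16 + 72*I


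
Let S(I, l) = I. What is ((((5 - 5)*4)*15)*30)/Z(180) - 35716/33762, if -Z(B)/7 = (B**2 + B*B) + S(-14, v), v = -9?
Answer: -17858/16881 ≈ -1.0579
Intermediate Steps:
Z(B) = 98 - 14*B**2 (Z(B) = -7*((B**2 + B*B) - 14) = -7*((B**2 + B**2) - 14) = -7*(2*B**2 - 14) = -7*(-14 + 2*B**2) = 98 - 14*B**2)
((((5 - 5)*4)*15)*30)/Z(180) - 35716/33762 = ((((5 - 5)*4)*15)*30)/(98 - 14*180**2) - 35716/33762 = (((0*4)*15)*30)/(98 - 14*32400) - 35716*1/33762 = ((0*15)*30)/(98 - 453600) - 17858/16881 = (0*30)/(-453502) - 17858/16881 = 0*(-1/453502) - 17858/16881 = 0 - 17858/16881 = -17858/16881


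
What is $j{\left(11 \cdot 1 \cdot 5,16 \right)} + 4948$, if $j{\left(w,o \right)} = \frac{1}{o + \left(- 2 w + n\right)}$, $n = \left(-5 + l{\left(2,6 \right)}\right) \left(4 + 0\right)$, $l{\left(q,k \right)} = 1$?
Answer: $\frac{544279}{110} \approx 4948.0$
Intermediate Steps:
$n = -16$ ($n = \left(-5 + 1\right) \left(4 + 0\right) = \left(-4\right) 4 = -16$)
$j{\left(w,o \right)} = \frac{1}{-16 + o - 2 w}$ ($j{\left(w,o \right)} = \frac{1}{o - \left(16 + 2 w\right)} = \frac{1}{-16 + o - 2 w}$)
$j{\left(11 \cdot 1 \cdot 5,16 \right)} + 4948 = - \frac{1}{16 - 16 + 2 \cdot 11 \cdot 1 \cdot 5} + 4948 = - \frac{1}{16 - 16 + 2 \cdot 11 \cdot 5} + 4948 = - \frac{1}{16 - 16 + 2 \cdot 55} + 4948 = - \frac{1}{16 - 16 + 110} + 4948 = - \frac{1}{110} + 4948 = \frac{544279}{110}$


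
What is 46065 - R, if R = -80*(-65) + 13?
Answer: 40852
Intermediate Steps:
R = 5213 (R = 5200 + 13 = 5213)
46065 - R = 46065 - 1*5213 = 46065 - 5213 = 40852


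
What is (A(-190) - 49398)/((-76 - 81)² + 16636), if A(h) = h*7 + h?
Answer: -50918/41285 ≈ -1.2333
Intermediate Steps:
A(h) = 8*h (A(h) = 7*h + h = 8*h)
(A(-190) - 49398)/((-76 - 81)² + 16636) = (8*(-190) - 49398)/((-76 - 81)² + 16636) = (-1520 - 49398)/((-157)² + 16636) = -50918/(24649 + 16636) = -50918/41285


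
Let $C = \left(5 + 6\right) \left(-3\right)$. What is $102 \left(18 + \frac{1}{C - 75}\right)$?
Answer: $\frac{33031}{18} \approx 1835.1$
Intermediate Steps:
$C = -33$ ($C = 11 \left(-3\right) = -33$)
$102 \left(18 + \frac{1}{C - 75}\right) = 102 \left(18 + \frac{1}{-33 - 75}\right) = 102 \left(18 + \frac{1}{-108}\right) = 102 \left(18 - \frac{1}{108}\right) = 102 \cdot \frac{1943}{108} = \frac{33031}{18}$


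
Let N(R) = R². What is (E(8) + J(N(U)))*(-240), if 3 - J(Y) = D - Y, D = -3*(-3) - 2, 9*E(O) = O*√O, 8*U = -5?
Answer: 3465/4 - 1280*√2/3 ≈ 262.85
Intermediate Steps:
U = -5/8 (U = (⅛)*(-5) = -5/8 ≈ -0.62500)
E(O) = O^(3/2)/9 (E(O) = (O*√O)/9 = O^(3/2)/9)
D = 7 (D = 9 - 2 = 7)
J(Y) = -4 + Y (J(Y) = 3 - (7 - Y) = 3 + (-7 + Y) = -4 + Y)
(E(8) + J(N(U)))*(-240) = (8^(3/2)/9 + (-4 + (-5/8)²))*(-240) = ((16*√2)/9 + (-4 + 25/64))*(-240) = (16*√2/9 - 231/64)*(-240) = (-231/64 + 16*√2/9)*(-240) = 3465/4 - 1280*√2/3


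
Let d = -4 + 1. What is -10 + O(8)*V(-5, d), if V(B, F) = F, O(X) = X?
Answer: -34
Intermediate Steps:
d = -3
-10 + O(8)*V(-5, d) = -10 + 8*(-3) = -10 - 24 = -34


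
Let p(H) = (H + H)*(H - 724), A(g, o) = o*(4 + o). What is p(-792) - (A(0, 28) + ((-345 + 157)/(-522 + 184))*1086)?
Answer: 405573628/169 ≈ 2.3998e+6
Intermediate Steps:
p(H) = 2*H*(-724 + H) (p(H) = (2*H)*(-724 + H) = 2*H*(-724 + H))
p(-792) - (A(0, 28) + ((-345 + 157)/(-522 + 184))*1086) = 2*(-792)*(-724 - 792) - (28*(4 + 28) + ((-345 + 157)/(-522 + 184))*1086) = 2*(-792)*(-1516) - (28*32 - 188/(-338)*1086) = 2401344 - (896 - 188*(-1/338)*1086) = 2401344 - (896 + (94/169)*1086) = 2401344 - (896 + 102084/169) = 2401344 - 1*253508/169 = 2401344 - 253508/169 = 405573628/169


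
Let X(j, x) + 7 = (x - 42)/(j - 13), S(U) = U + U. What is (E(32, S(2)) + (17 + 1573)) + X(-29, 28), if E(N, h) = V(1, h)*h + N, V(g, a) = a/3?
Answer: 4862/3 ≈ 1620.7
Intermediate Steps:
V(g, a) = a/3 (V(g, a) = a*(⅓) = a/3)
S(U) = 2*U
E(N, h) = N + h²/3 (E(N, h) = (h/3)*h + N = h²/3 + N = N + h²/3)
X(j, x) = -7 + (-42 + x)/(-13 + j) (X(j, x) = -7 + (x - 42)/(j - 13) = -7 + (-42 + x)/(-13 + j))
(E(32, S(2)) + (17 + 1573)) + X(-29, 28) = ((32 + (2*2)²/3) + (17 + 1573)) + (49 + 28 - 7*(-29))/(-13 - 29) = ((32 + (⅓)*4²) + 1590) + (49 + 28 + 203)/(-42) = ((32 + (⅓)*16) + 1590) - 1/42*280 = ((32 + 16/3) + 1590) - 20/3 = (112/3 + 1590) - 20/3 = 4882/3 - 20/3 = 4862/3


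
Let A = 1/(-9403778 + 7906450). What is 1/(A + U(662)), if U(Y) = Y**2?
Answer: 1497328/656195012031 ≈ 2.2818e-6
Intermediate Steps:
A = -1/1497328 (A = 1/(-1497328) = -1/1497328 ≈ -6.6786e-7)
1/(A + U(662)) = 1/(-1/1497328 + 662**2) = 1/(-1/1497328 + 438244) = 1/(656195012031/1497328) = 1497328/656195012031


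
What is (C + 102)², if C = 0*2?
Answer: 10404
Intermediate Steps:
C = 0
(C + 102)² = (0 + 102)² = 102² = 10404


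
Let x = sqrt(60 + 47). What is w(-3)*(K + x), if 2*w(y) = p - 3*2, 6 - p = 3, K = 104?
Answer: -156 - 3*sqrt(107)/2 ≈ -171.52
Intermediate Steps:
x = sqrt(107) ≈ 10.344
p = 3 (p = 6 - 1*3 = 6 - 3 = 3)
w(y) = -3/2 (w(y) = (3 - 3*2)/2 = (3 - 6)/2 = (1/2)*(-3) = -3/2)
w(-3)*(K + x) = -3*(104 + sqrt(107))/2 = -156 - 3*sqrt(107)/2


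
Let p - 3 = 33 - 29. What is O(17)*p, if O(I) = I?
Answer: 119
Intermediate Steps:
p = 7 (p = 3 + (33 - 29) = 3 + 4 = 7)
O(17)*p = 17*7 = 119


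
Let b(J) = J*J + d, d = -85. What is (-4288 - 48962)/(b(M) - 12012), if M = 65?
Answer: 8875/1312 ≈ 6.7645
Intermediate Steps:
b(J) = -85 + J² (b(J) = J*J - 85 = J² - 85 = -85 + J²)
(-4288 - 48962)/(b(M) - 12012) = (-4288 - 48962)/((-85 + 65²) - 12012) = -53250/((-85 + 4225) - 12012) = -53250/(4140 - 12012) = -53250/(-7872) = -53250*(-1/7872) = 8875/1312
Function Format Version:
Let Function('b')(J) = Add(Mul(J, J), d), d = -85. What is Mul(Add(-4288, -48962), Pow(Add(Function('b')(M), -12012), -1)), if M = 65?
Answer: Rational(8875, 1312) ≈ 6.7645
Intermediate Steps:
Function('b')(J) = Add(-85, Pow(J, 2)) (Function('b')(J) = Add(Mul(J, J), -85) = Add(Pow(J, 2), -85) = Add(-85, Pow(J, 2)))
Mul(Add(-4288, -48962), Pow(Add(Function('b')(M), -12012), -1)) = Mul(Add(-4288, -48962), Pow(Add(Add(-85, Pow(65, 2)), -12012), -1)) = Mul(-53250, Pow(Add(Add(-85, 4225), -12012), -1)) = Mul(-53250, Pow(Add(4140, -12012), -1)) = Mul(-53250, Pow(-7872, -1)) = Mul(-53250, Rational(-1, 7872)) = Rational(8875, 1312)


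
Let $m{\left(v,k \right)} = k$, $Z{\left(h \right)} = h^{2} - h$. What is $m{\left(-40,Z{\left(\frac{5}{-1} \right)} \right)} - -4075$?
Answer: $4105$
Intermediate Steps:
$m{\left(-40,Z{\left(\frac{5}{-1} \right)} \right)} - -4075 = \frac{5}{-1} \left(-1 + \frac{5}{-1}\right) - -4075 = 5 \left(-1\right) \left(-1 + 5 \left(-1\right)\right) + 4075 = - 5 \left(-1 - 5\right) + 4075 = \left(-5\right) \left(-6\right) + 4075 = 30 + 4075 = 4105$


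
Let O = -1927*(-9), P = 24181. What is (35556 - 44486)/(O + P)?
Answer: -4465/20762 ≈ -0.21506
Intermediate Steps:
O = 17343
(35556 - 44486)/(O + P) = (35556 - 44486)/(17343 + 24181) = -8930/41524 = -8930*1/41524 = -4465/20762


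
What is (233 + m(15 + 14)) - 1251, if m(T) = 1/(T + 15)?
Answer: -44791/44 ≈ -1018.0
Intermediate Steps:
m(T) = 1/(15 + T)
(233 + m(15 + 14)) - 1251 = (233 + 1/(15 + (15 + 14))) - 1251 = (233 + 1/(15 + 29)) - 1251 = (233 + 1/44) - 1251 = 10253/44 - 1251 = -44791/44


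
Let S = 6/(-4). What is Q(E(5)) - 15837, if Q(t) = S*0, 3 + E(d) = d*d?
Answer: -15837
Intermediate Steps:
S = -3/2 (S = 6*(-1/4) = -3/2 ≈ -1.5000)
E(d) = -3 + d**2 (E(d) = -3 + d*d = -3 + d**2)
Q(t) = 0 (Q(t) = -3/2*0 = 0)
Q(E(5)) - 15837 = 0 - 15837 = -15837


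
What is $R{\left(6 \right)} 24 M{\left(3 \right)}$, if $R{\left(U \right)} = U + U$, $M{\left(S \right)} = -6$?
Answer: $-1728$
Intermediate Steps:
$R{\left(U \right)} = 2 U$
$R{\left(6 \right)} 24 M{\left(3 \right)} = 2 \cdot 6 \cdot 24 \left(-6\right) = 12 \cdot 24 \left(-6\right) = 288 \left(-6\right) = -1728$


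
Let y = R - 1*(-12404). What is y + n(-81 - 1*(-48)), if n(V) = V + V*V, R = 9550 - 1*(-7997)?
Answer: 31007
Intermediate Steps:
R = 17547 (R = 9550 + 7997 = 17547)
n(V) = V + V**2
y = 29951 (y = 17547 - 1*(-12404) = 17547 + 12404 = 29951)
y + n(-81 - 1*(-48)) = 29951 + (-81 - 1*(-48))*(1 + (-81 - 1*(-48))) = 29951 + (-81 + 48)*(1 + (-81 + 48)) = 29951 - 33*(1 - 33) = 29951 - 33*(-32) = 29951 + 1056 = 31007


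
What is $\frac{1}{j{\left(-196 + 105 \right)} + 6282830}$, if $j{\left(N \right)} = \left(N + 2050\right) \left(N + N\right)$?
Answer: $\frac{1}{5926292} \approx 1.6874 \cdot 10^{-7}$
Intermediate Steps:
$j{\left(N \right)} = 2 N \left(2050 + N\right)$ ($j{\left(N \right)} = \left(2050 + N\right) 2 N = 2 N \left(2050 + N\right)$)
$\frac{1}{j{\left(-196 + 105 \right)} + 6282830} = \frac{1}{2 \left(-196 + 105\right) \left(2050 + \left(-196 + 105\right)\right) + 6282830} = \frac{1}{2 \left(-91\right) \left(2050 - 91\right) + 6282830} = \frac{1}{2 \left(-91\right) 1959 + 6282830} = \frac{1}{-356538 + 6282830} = \frac{1}{5926292}$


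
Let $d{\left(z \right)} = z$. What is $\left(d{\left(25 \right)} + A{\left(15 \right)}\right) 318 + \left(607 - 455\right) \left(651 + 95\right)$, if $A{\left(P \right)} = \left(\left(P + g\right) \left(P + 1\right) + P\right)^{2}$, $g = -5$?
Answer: $9860092$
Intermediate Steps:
$A{\left(P \right)} = \left(P + \left(1 + P\right) \left(-5 + P\right)\right)^{2}$ ($A{\left(P \right)} = \left(\left(P - 5\right) \left(P + 1\right) + P\right)^{2} = \left(\left(-5 + P\right) \left(1 + P\right) + P\right)^{2} = \left(\left(1 + P\right) \left(-5 + P\right) + P\right)^{2} = \left(P + \left(1 + P\right) \left(-5 + P\right)\right)^{2}$)
$\left(d{\left(25 \right)} + A{\left(15 \right)}\right) 318 + \left(607 - 455\right) \left(651 + 95\right) = \left(25 + \left(-5 + 15^{2} - 45\right)^{2}\right) 318 + \left(607 - 455\right) \left(651 + 95\right) = \left(25 + \left(-5 + 225 - 45\right)^{2}\right) 318 + 152 \cdot 746 = \left(25 + 175^{2}\right) 318 + 113392 = \left(25 + 30625\right) 318 + 113392 = 30650 \cdot 318 + 113392 = 9746700 + 113392 = 9860092$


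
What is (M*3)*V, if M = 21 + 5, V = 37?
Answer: 2886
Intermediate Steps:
M = 26
(M*3)*V = (26*3)*37 = 78*37 = 2886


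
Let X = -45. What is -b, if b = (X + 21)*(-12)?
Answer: -288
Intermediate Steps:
b = 288 (b = (-45 + 21)*(-12) = -24*(-12) = 288)
-b = -1*288 = -288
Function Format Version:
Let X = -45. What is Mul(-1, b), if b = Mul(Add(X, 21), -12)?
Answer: -288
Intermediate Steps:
b = 288 (b = Mul(Add(-45, 21), -12) = Mul(-24, -12) = 288)
Mul(-1, b) = Mul(-1, 288) = -288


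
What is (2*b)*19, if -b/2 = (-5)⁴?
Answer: -47500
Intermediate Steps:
b = -1250 (b = -2*(-5)⁴ = -2*625 = -1250)
(2*b)*19 = (2*(-1250))*19 = -2500*19 = -47500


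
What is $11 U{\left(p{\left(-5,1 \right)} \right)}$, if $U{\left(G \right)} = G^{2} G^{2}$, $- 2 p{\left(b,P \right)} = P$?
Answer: $\frac{11}{16} \approx 0.6875$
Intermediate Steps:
$p{\left(b,P \right)} = - \frac{P}{2}$
$U{\left(G \right)} = G^{4}$
$11 U{\left(p{\left(-5,1 \right)} \right)} = 11 \left(\left(- \frac{1}{2}\right) 1\right)^{4} = 11 \left(- \frac{1}{2}\right)^{4} = 11 \cdot \frac{1}{16} = \frac{11}{16}$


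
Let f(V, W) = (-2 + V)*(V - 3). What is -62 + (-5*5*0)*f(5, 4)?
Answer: -62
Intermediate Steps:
f(V, W) = (-3 + V)*(-2 + V) (f(V, W) = (-2 + V)*(-3 + V) = (-3 + V)*(-2 + V))
-62 + (-5*5*0)*f(5, 4) = -62 + (-5*5*0)*(6 + 5**2 - 5*5) = -62 + (-25*0)*(6 + 25 - 25) = -62 + 0*6 = -62 + 0 = -62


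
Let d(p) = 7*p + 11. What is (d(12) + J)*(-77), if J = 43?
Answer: -10626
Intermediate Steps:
d(p) = 11 + 7*p
(d(12) + J)*(-77) = ((11 + 7*12) + 43)*(-77) = ((11 + 84) + 43)*(-77) = (95 + 43)*(-77) = 138*(-77) = -10626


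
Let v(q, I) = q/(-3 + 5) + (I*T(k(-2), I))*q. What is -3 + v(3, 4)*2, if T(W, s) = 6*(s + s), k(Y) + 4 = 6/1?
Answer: 1152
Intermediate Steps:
k(Y) = 2 (k(Y) = -4 + 6/1 = -4 + 6*1 = -4 + 6 = 2)
T(W, s) = 12*s (T(W, s) = 6*(2*s) = 12*s)
v(q, I) = q/2 + 12*q*I² (v(q, I) = q/(-3 + 5) + (I*(12*I))*q = q/2 + (12*I²)*q = q/2 + 12*q*I²)
-3 + v(3, 4)*2 = -3 + ((½)*3*(1 + 24*4²))*2 = -3 + ((½)*3*(1 + 24*16))*2 = -3 + ((½)*3*(1 + 384))*2 = -3 + ((½)*3*385)*2 = -3 + (1155/2)*2 = -3 + 1155 = 1152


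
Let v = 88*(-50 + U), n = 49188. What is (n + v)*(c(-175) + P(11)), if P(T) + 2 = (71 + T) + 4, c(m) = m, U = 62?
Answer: -4572204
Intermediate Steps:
P(T) = 73 + T (P(T) = -2 + ((71 + T) + 4) = -2 + (75 + T) = 73 + T)
v = 1056 (v = 88*(-50 + 62) = 88*12 = 1056)
(n + v)*(c(-175) + P(11)) = (49188 + 1056)*(-175 + (73 + 11)) = 50244*(-175 + 84) = 50244*(-91) = -4572204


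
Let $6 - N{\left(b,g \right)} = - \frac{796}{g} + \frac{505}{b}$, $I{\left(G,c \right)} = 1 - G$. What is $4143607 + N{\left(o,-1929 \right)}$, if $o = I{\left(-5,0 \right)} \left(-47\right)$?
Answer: $\frac{250448340243}{60442} \approx 4.1436 \cdot 10^{6}$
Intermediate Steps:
$o = -282$ ($o = \left(1 - -5\right) \left(-47\right) = \left(1 + 5\right) \left(-47\right) = 6 \left(-47\right) = -282$)
$N{\left(b,g \right)} = 6 - \frac{505}{b} + \frac{796}{g}$ ($N{\left(b,g \right)} = 6 - \left(- \frac{796}{g} + \frac{505}{b}\right) = 6 + \left(- \frac{505}{b} + \frac{796}{g}\right) = 6 - \frac{505}{b} + \frac{796}{g}$)
$4143607 + N{\left(o,-1929 \right)} = 4143607 + \left(6 - \frac{505}{-282} + \frac{796}{-1929}\right) = 4143607 + \left(6 - - \frac{505}{282} + 796 \left(- \frac{1}{1929}\right)\right) = 4143607 + \left(6 + \frac{505}{282} - \frac{796}{1929}\right) = 4143607 + \frac{445949}{60442} = \frac{250448340243}{60442}$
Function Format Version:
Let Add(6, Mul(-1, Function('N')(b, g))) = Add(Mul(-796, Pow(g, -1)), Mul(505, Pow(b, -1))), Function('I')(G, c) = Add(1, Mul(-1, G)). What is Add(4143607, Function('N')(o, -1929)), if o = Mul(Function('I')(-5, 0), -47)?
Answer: Rational(250448340243, 60442) ≈ 4.1436e+6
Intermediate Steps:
o = -282 (o = Mul(Add(1, Mul(-1, -5)), -47) = Mul(Add(1, 5), -47) = Mul(6, -47) = -282)
Function('N')(b, g) = Add(6, Mul(-505, Pow(b, -1)), Mul(796, Pow(g, -1))) (Function('N')(b, g) = Add(6, Mul(-1, Add(Mul(-796, Pow(g, -1)), Mul(505, Pow(b, -1))))) = Add(6, Add(Mul(-505, Pow(b, -1)), Mul(796, Pow(g, -1)))) = Add(6, Mul(-505, Pow(b, -1)), Mul(796, Pow(g, -1))))
Add(4143607, Function('N')(o, -1929)) = Add(4143607, Add(6, Mul(-505, Pow(-282, -1)), Mul(796, Pow(-1929, -1)))) = Add(4143607, Add(6, Mul(-505, Rational(-1, 282)), Mul(796, Rational(-1, 1929)))) = Add(4143607, Add(6, Rational(505, 282), Rational(-796, 1929))) = Add(4143607, Rational(445949, 60442)) = Rational(250448340243, 60442)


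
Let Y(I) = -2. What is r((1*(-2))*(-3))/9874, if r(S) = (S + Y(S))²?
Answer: 8/4937 ≈ 0.0016204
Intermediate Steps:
r(S) = (-2 + S)² (r(S) = (S - 2)² = (-2 + S)²)
r((1*(-2))*(-3))/9874 = (-2 + (1*(-2))*(-3))²/9874 = (-2 - 2*(-3))²*(1/9874) = (-2 + 6)²*(1/9874) = 4²*(1/9874) = 16*(1/9874) = 8/4937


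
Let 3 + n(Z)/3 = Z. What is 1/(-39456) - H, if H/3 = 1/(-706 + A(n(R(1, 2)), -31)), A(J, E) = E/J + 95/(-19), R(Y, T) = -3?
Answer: 2117857/503734752 ≈ 0.0042043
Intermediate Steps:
n(Z) = -9 + 3*Z
A(J, E) = -5 + E/J (A(J, E) = E/J + 95*(-1/19) = E/J - 5 = -5 + E/J)
H = -54/12767 (H = 3/(-706 + (-5 - 31/(-9 + 3*(-3)))) = 3/(-706 + (-5 - 31/(-9 - 9))) = 3/(-706 + (-5 - 31/(-18))) = 3/(-706 + (-5 - 31*(-1/18))) = 3/(-706 + (-5 + 31/18)) = 3/(-706 - 59/18) = 3/(-12767/18) = 3*(-18/12767) = -54/12767 ≈ -0.0042297)
1/(-39456) - H = 1/(-39456) - 1*(-54/12767) = -1/39456 + 54/12767 = 2117857/503734752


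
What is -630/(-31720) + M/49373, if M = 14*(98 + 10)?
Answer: 7906563/156611156 ≈ 0.050485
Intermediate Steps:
M = 1512 (M = 14*108 = 1512)
-630/(-31720) + M/49373 = -630/(-31720) + 1512/49373 = -630*(-1/31720) + 1512*(1/49373) = 63/3172 + 1512/49373 = 7906563/156611156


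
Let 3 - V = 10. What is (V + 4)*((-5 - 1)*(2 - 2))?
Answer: 0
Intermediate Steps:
V = -7 (V = 3 - 1*10 = 3 - 10 = -7)
(V + 4)*((-5 - 1)*(2 - 2)) = (-7 + 4)*((-5 - 1)*(2 - 2)) = -(-18)*0 = -3*0 = 0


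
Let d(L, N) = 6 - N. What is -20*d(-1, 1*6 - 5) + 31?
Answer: -69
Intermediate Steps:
-20*d(-1, 1*6 - 5) + 31 = -20*(6 - (1*6 - 5)) + 31 = -20*(6 - (6 - 5)) + 31 = -20*(6 - 1*1) + 31 = -20*(6 - 1) + 31 = -20*5 + 31 = -100 + 31 = -69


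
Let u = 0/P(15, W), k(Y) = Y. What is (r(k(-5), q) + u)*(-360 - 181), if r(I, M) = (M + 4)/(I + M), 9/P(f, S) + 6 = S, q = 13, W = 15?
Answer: -9197/8 ≈ -1149.6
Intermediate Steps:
P(f, S) = 9/(-6 + S)
r(I, M) = (4 + M)/(I + M)
u = 0 (u = 0/(9/(-6 + 15)) = 0/(9/9) = 0/(9*(1/9)) = 0/1 = 1*0 = 0)
(r(k(-5), q) + u)*(-360 - 181) = ((4 + 13)/(-5 + 13) + 0)*(-360 - 181) = (17/8 + 0)*(-541) = (17/8)*(-541) = -9197/8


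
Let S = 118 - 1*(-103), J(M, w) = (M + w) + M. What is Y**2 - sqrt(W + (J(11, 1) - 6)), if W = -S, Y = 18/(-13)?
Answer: 324/169 - 2*I*sqrt(51) ≈ 1.9172 - 14.283*I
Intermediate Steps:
J(M, w) = w + 2*M
S = 221 (S = 118 + 103 = 221)
Y = -18/13 (Y = 18*(-1/13) = -18/13 ≈ -1.3846)
W = -221 (W = -1*221 = -221)
Y**2 - sqrt(W + (J(11, 1) - 6)) = (-18/13)**2 - sqrt(-221 + ((1 + 2*11) - 6)) = 324/169 - sqrt(-221 + ((1 + 22) - 6)) = 324/169 - sqrt(-221 + (23 - 6)) = 324/169 - sqrt(-221 + 17) = 324/169 - sqrt(-204) = 324/169 - 2*I*sqrt(51)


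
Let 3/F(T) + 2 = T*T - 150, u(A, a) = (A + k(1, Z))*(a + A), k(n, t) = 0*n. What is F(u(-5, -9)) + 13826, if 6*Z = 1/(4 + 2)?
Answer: 65645851/4748 ≈ 13826.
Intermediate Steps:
Z = 1/36 (Z = 1/(6*(4 + 2)) = (1/6)/6 = (1/6)*(1/6) = 1/36 ≈ 0.027778)
k(n, t) = 0
u(A, a) = A*(A + a) (u(A, a) = (A + 0)*(a + A) = A*(A + a))
F(T) = 3/(-152 + T**2) (F(T) = 3/(-2 + (T*T - 150)) = 3/(-2 + (T**2 - 150)) = 3/(-2 + (-150 + T**2)) = 3/(-152 + T**2))
F(u(-5, -9)) + 13826 = 3/(-152 + (-5*(-5 - 9))**2) + 13826 = 3/(-152 + (-5*(-14))**2) + 13826 = 3/(-152 + 70**2) + 13826 = 3/(-152 + 4900) + 13826 = 3/4748 + 13826 = 65645851/4748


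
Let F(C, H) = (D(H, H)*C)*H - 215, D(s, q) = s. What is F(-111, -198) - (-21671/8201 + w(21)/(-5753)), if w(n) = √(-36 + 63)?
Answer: -35689573988/8201 + 3*√3/5753 ≈ -4.3519e+6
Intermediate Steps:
F(C, H) = -215 + C*H² (F(C, H) = (H*C)*H - 215 = (C*H)*H - 215 = C*H² - 215 = -215 + C*H²)
w(n) = 3*√3 (w(n) = √27 = 3*√3)
F(-111, -198) - (-21671/8201 + w(21)/(-5753)) = (-215 - 111*(-198)²) - (-21671/8201 + (3*√3)/(-5753)) = (-215 - 111*39204) - (-21671*1/8201 + (3*√3)*(-1/5753)) = (-215 - 4351644) - (-21671/8201 - 3*√3/5753) = -4351859 + (21671/8201 + 3*√3/5753) = -35689573988/8201 + 3*√3/5753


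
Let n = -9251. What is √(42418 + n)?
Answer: √33167 ≈ 182.12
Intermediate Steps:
√(42418 + n) = √(42418 - 9251) = √33167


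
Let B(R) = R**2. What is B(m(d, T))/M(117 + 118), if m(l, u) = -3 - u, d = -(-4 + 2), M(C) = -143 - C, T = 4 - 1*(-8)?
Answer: -25/42 ≈ -0.59524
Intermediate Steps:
T = 12 (T = 4 + 8 = 12)
d = 2 (d = -1*(-2) = 2)
B(m(d, T))/M(117 + 118) = (-3 - 1*12)**2/(-143 - (117 + 118)) = (-3 - 12)**2/(-143 - 1*235) = (-15)**2/(-143 - 235) = 225/(-378) = 225*(-1/378) = -25/42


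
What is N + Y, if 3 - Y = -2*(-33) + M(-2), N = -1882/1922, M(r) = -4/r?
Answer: -63406/961 ≈ -65.979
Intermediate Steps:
N = -941/961 (N = -1882*1/1922 = -941/961 ≈ -0.97919)
Y = -65 (Y = 3 - (-2*(-33) - 4/(-2)) = 3 - (66 - 4*(-½)) = 3 - (66 + 2) = 3 - 1*68 = 3 - 68 = -65)
N + Y = -941/961 - 65 = -63406/961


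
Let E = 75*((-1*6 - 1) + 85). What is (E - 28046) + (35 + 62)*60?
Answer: -16376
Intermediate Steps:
E = 5850 (E = 75*((-6 - 1) + 85) = 75*(-7 + 85) = 75*78 = 5850)
(E - 28046) + (35 + 62)*60 = (5850 - 28046) + (35 + 62)*60 = -22196 + 97*60 = -22196 + 5820 = -16376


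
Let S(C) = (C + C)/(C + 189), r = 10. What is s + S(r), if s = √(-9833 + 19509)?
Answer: 20/199 + 2*√2419 ≈ 98.467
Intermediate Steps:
S(C) = 2*C/(189 + C) (S(C) = (2*C)/(189 + C) = 2*C/(189 + C))
s = 2*√2419 (s = √9676 = 2*√2419 ≈ 98.367)
s + S(r) = 2*√2419 + 2*10/(189 + 10) = 2*√2419 + 2*10/199 = 2*√2419 + 2*10*(1/199) = 2*√2419 + 20/199 = 20/199 + 2*√2419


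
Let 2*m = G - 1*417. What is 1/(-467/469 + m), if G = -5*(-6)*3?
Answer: -938/154297 ≈ -0.0060792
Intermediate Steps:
G = 90 (G = 30*3 = 90)
m = -327/2 (m = (90 - 1*417)/2 = (90 - 417)/2 = (½)*(-327) = -327/2 ≈ -163.50)
1/(-467/469 + m) = 1/(-467/469 - 327/2) = 1/(-154297/938) = -938/154297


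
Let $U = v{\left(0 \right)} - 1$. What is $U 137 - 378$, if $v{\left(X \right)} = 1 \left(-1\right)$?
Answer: $-652$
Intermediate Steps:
$v{\left(X \right)} = -1$
$U = -2$ ($U = -1 - 1 = -2$)
$U 137 - 378 = \left(-2\right) 137 - 378 = -274 - 378 = -652$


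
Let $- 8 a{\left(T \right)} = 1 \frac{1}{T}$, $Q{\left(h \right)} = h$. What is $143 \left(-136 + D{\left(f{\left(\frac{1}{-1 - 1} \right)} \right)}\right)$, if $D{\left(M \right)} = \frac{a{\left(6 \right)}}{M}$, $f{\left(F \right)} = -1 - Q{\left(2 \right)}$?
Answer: $- \frac{2800369}{144} \approx -19447.0$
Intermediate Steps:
$a{\left(T \right)} = - \frac{1}{8 T}$ ($a{\left(T \right)} = - \frac{1 \frac{1}{T}}{8} = - \frac{1}{8 T}$)
$f{\left(F \right)} = -3$ ($f{\left(F \right)} = -1 - 2 = -3$)
$D{\left(M \right)} = - \frac{1}{48 M}$ ($D{\left(M \right)} = \frac{\left(- \frac{1}{8}\right) \frac{1}{6}}{M} = - \frac{1}{48 M}$)
$143 \left(-136 + D{\left(f{\left(\frac{1}{-1 - 1} \right)} \right)}\right) = 143 \left(-136 - \frac{1}{48 \left(-3\right)}\right) = 143 \left(-136 - - \frac{1}{144}\right) = 143 \left(-136 + \frac{1}{144}\right) = 143 \left(- \frac{19583}{144}\right) = - \frac{2800369}{144}$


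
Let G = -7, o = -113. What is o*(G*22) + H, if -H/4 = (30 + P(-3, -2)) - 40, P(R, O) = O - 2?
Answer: 17458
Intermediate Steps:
P(R, O) = -2 + O
H = 56 (H = -4*((30 + (-2 - 2)) - 40) = -4*((30 - 4) - 40) = -4*(26 - 40) = -4*(-14) = 56)
o*(G*22) + H = -(-791)*22 + 56 = -113*(-154) + 56 = 17402 + 56 = 17458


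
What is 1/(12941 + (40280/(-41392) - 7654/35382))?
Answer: 91533234/1184422706111 ≈ 7.7281e-5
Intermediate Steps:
1/(12941 + (40280/(-41392) - 7654/35382)) = 1/(12941 + (40280*(-1/41392) - 7654*1/35382)) = 1/(12941 + (-5035/5174 - 3827/17691)) = 1/(12941 - 108875083/91533234) = 1/(1184422706111/91533234) = 91533234/1184422706111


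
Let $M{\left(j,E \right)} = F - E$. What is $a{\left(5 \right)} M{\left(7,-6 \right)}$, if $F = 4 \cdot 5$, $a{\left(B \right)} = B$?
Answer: $130$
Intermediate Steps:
$F = 20$
$M{\left(j,E \right)} = 20 - E$
$a{\left(5 \right)} M{\left(7,-6 \right)} = 5 \left(20 - -6\right) = 5 \left(20 + 6\right) = 5 \cdot 26 = 130$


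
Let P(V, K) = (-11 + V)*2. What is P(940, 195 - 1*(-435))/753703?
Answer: 1858/753703 ≈ 0.0024652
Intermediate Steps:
P(V, K) = -22 + 2*V
P(940, 195 - 1*(-435))/753703 = (-22 + 2*940)/753703 = (-22 + 1880)*(1/753703) = 1858*(1/753703) = 1858/753703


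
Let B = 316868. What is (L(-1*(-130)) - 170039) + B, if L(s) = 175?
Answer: 147004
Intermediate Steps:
(L(-1*(-130)) - 170039) + B = (175 - 170039) + 316868 = -169864 + 316868 = 147004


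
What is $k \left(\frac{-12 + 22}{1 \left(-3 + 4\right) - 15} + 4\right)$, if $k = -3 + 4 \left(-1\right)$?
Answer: $-23$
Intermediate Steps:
$k = -7$ ($k = -3 - 4 = -7$)
$k \left(\frac{-12 + 22}{1 \left(-3 + 4\right) - 15} + 4\right) = - 7 \left(\frac{-12 + 22}{1 \left(-3 + 4\right) - 15} + 4\right) = - 7 \left(\frac{10}{1 \cdot 1 - 15} + 4\right) = - 7 \left(\frac{10}{1 - 15} + 4\right) = - 7 \left(\frac{10}{-14} + 4\right) = - 7 \left(10 \left(- \frac{1}{14}\right) + 4\right) = - 7 \left(- \frac{5}{7} + 4\right) = \left(-7\right) \frac{23}{7} = -23$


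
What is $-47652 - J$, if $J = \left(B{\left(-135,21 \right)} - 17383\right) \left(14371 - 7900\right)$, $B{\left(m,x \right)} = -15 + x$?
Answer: $112398915$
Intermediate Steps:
$J = -112446567$ ($J = \left(\left(-15 + 21\right) - 17383\right) \left(14371 - 7900\right) = \left(6 - 17383\right) 6471 = \left(-17377\right) 6471 = -112446567$)
$-47652 - J = -47652 - -112446567 = -47652 + 112446567 = 112398915$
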